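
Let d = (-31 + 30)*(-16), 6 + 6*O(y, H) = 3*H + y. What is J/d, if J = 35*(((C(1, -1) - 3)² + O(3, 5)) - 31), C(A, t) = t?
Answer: -455/16 ≈ -28.438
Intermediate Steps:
O(y, H) = -1 + H/2 + y/6 (O(y, H) = -1 + (3*H + y)/6 = -1 + (y + 3*H)/6 = -1 + (H/2 + y/6) = -1 + H/2 + y/6)
d = 16 (d = -1*(-16) = 16)
J = -455 (J = 35*(((-1 - 3)² + (-1 + (½)*5 + (⅙)*3)) - 31) = 35*(((-4)² + (-1 + 5/2 + ½)) - 31) = 35*((16 + 2) - 31) = 35*(18 - 31) = 35*(-13) = -455)
J/d = -455/16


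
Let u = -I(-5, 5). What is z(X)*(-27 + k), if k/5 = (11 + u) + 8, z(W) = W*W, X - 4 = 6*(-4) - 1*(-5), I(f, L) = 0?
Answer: 15300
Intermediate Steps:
u = 0 (u = -1*0 = 0)
X = -15 (X = 4 + (6*(-4) - 1*(-5)) = 4 + (-24 + 5) = 4 - 19 = -15)
z(W) = W²
k = 95 (k = 5*((11 + 0) + 8) = 5*(11 + 8) = 5*19 = 95)
z(X)*(-27 + k) = (-15)²*(-27 + 95) = 225*68 = 15300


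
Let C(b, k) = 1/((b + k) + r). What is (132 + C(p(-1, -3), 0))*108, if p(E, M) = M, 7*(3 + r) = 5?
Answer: 526716/37 ≈ 14236.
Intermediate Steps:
r = -16/7 (r = -3 + (⅐)*5 = -3 + 5/7 = -16/7 ≈ -2.2857)
C(b, k) = 1/(-16/7 + b + k) (C(b, k) = 1/((b + k) - 16/7) = 1/(-16/7 + b + k))
(132 + C(p(-1, -3), 0))*108 = (132 + 7/(-16 + 7*(-3) + 7*0))*108 = (132 + 7/(-16 - 21 + 0))*108 = (132 + 7/(-37))*108 = (132 + 7*(-1/37))*108 = (132 - 7/37)*108 = (4877/37)*108 = 526716/37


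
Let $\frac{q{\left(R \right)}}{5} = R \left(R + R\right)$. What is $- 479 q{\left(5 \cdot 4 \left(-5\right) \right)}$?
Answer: $-47900000$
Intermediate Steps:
$q{\left(R \right)} = 10 R^{2}$ ($q{\left(R \right)} = 5 R \left(R + R\right) = 5 R 2 R = 5 \cdot 2 R^{2} = 10 R^{2}$)
$- 479 q{\left(5 \cdot 4 \left(-5\right) \right)} = - 479 \cdot 10 \left(5 \cdot 4 \left(-5\right)\right)^{2} = - 479 \cdot 10 \left(20 \left(-5\right)\right)^{2} = - 479 \cdot 10 \left(-100\right)^{2} = - 479 \cdot 10 \cdot 10000 = \left(-479\right) 100000 = -47900000$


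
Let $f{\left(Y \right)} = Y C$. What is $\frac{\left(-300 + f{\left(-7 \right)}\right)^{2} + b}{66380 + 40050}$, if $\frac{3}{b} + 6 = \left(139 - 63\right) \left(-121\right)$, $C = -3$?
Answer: $\frac{716292879}{979368860} \approx 0.73138$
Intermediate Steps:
$f{\left(Y \right)} = - 3 Y$ ($f{\left(Y \right)} = Y \left(-3\right) = - 3 Y$)
$b = - \frac{3}{9202}$ ($b = \frac{3}{-6 + \left(139 - 63\right) \left(-121\right)} = \frac{3}{-6 + 76 \left(-121\right)} = \frac{3}{-6 - 9196} = \frac{3}{-9202} = 3 \left(- \frac{1}{9202}\right) = - \frac{3}{9202} \approx -0.00032602$)
$\frac{\left(-300 + f{\left(-7 \right)}\right)^{2} + b}{66380 + 40050} = \frac{\left(-300 - -21\right)^{2} - \frac{3}{9202}}{66380 + 40050} = \frac{\left(-300 + 21\right)^{2} - \frac{3}{9202}}{106430} = \left(\left(-279\right)^{2} - \frac{3}{9202}\right) \frac{1}{106430} = \left(77841 - \frac{3}{9202}\right) \frac{1}{106430} = \frac{716292879}{9202} \cdot \frac{1}{106430} = \frac{716292879}{979368860}$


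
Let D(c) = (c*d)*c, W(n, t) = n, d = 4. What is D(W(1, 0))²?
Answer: 16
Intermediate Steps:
D(c) = 4*c² (D(c) = (c*4)*c = (4*c)*c = 4*c²)
D(W(1, 0))² = (4*1²)² = (4*1)² = 4² = 16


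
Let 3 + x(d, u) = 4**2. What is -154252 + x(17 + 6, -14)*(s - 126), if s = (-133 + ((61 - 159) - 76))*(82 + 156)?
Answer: -1105748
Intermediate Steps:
x(d, u) = 13 (x(d, u) = -3 + 4**2 = -3 + 16 = 13)
s = -73066 (s = (-133 + (-98 - 76))*238 = (-133 - 174)*238 = -307*238 = -73066)
-154252 + x(17 + 6, -14)*(s - 126) = -154252 + 13*(-73066 - 126) = -154252 + 13*(-73192) = -154252 - 951496 = -1105748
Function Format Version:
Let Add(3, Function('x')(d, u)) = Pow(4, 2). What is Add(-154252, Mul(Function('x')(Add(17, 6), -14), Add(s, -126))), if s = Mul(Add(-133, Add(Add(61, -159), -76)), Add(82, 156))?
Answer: -1105748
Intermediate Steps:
Function('x')(d, u) = 13 (Function('x')(d, u) = Add(-3, Pow(4, 2)) = Add(-3, 16) = 13)
s = -73066 (s = Mul(Add(-133, Add(-98, -76)), 238) = Mul(Add(-133, -174), 238) = Mul(-307, 238) = -73066)
Add(-154252, Mul(Function('x')(Add(17, 6), -14), Add(s, -126))) = Add(-154252, Mul(13, Add(-73066, -126))) = Add(-154252, Mul(13, -73192)) = Add(-154252, -951496) = -1105748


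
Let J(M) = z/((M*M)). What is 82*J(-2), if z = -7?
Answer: -287/2 ≈ -143.50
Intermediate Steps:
J(M) = -7/M**2
82*J(-2) = 82*(-7/(-2)**2) = 82*(-7*1/4) = 82*(-7/4) = -287/2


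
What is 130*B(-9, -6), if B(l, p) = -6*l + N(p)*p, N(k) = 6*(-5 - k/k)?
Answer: 35100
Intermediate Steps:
N(k) = -36 (N(k) = 6*(-5 - 1*1) = 6*(-5 - 1) = 6*(-6) = -36)
B(l, p) = -36*p - 6*l (B(l, p) = -6*l - 36*p = -36*p - 6*l)
130*B(-9, -6) = 130*(-36*(-6) - 6*(-9)) = 130*(216 + 54) = 130*270 = 35100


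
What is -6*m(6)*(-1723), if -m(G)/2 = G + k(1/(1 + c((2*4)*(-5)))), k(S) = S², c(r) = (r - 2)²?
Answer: -386462373276/3115225 ≈ -1.2406e+5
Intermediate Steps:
c(r) = (-2 + r)²
m(G) = -2/3115225 - 2*G (m(G) = -2*(G + (1/(1 + (-2 + (2*4)*(-5))²))²) = -2*(G + (1/(1 + (-2 + 8*(-5))²))²) = -2*(G + (1/(1 + (-2 - 40)²))²) = -2*(G + (1/(1 + (-42)²))²) = -2*(G + (1/(1 + 1764))²) = -2*(G + (1/1765)²) = -2*(G + 1/3115225) = -2*(1/3115225 + G) = -2/3115225 - 2*G)
-6*m(6)*(-1723) = -6*(-2/3115225 - 2*6)*(-1723) = -6*(-2/3115225 - 12)*(-1723) = -6*(-37382702/3115225)*(-1723) = (224296212/3115225)*(-1723) = -386462373276/3115225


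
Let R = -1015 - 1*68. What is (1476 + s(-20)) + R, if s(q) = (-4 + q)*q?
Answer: 873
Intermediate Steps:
s(q) = q*(-4 + q)
R = -1083 (R = -1015 - 68 = -1083)
(1476 + s(-20)) + R = (1476 - 20*(-4 - 20)) - 1083 = (1476 - 20*(-24)) - 1083 = (1476 + 480) - 1083 = 1956 - 1083 = 873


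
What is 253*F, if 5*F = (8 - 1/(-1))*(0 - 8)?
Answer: -18216/5 ≈ -3643.2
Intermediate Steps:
F = -72/5 (F = ((8 - 1/(-1))*(0 - 8))/5 = ((8 - 1*(-1))*(-8))/5 = ((8 + 1)*(-8))/5 = (9*(-8))/5 = (⅕)*(-72) = -72/5 ≈ -14.400)
253*F = 253*(-72/5) = -18216/5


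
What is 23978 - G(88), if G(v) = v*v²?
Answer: -657494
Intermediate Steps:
G(v) = v³
23978 - G(88) = 23978 - 1*88³ = 23978 - 1*681472 = 23978 - 681472 = -657494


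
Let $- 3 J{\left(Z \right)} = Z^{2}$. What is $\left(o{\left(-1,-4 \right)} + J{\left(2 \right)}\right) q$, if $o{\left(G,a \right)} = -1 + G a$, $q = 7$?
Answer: $\frac{35}{3} \approx 11.667$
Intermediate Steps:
$J{\left(Z \right)} = - \frac{Z^{2}}{3}$
$\left(o{\left(-1,-4 \right)} + J{\left(2 \right)}\right) q = \left(\left(-1 - -4\right) - \frac{2^{2}}{3}\right) 7 = \left(\left(-1 + 4\right) - \frac{4}{3}\right) 7 = \left(3 - \frac{4}{3}\right) 7 = \frac{5}{3} \cdot 7 = \frac{35}{3}$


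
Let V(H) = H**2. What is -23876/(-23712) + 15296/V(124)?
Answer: 11403377/5696808 ≈ 2.0017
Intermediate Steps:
-23876/(-23712) + 15296/V(124) = -23876/(-23712) + 15296/(124**2) = -23876*(-1/23712) + 15296/15376 = 5969/5928 + 15296*(1/15376) = 5969/5928 + 956/961 = 11403377/5696808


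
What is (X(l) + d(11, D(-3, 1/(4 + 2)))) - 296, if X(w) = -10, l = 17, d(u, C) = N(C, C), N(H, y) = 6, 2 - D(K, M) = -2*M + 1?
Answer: -300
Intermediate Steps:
D(K, M) = 1 + 2*M (D(K, M) = 2 - (-2*M + 1) = 2 - (1 - 2*M) = 2 + (-1 + 2*M) = 1 + 2*M)
d(u, C) = 6
(X(l) + d(11, D(-3, 1/(4 + 2)))) - 296 = (-10 + 6) - 296 = -4 - 296 = -300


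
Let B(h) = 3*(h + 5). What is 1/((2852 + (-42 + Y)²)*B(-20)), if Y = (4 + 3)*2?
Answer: -1/163620 ≈ -6.1117e-6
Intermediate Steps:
Y = 14 (Y = 7*2 = 14)
B(h) = 15 + 3*h (B(h) = 3*(5 + h) = 15 + 3*h)
1/((2852 + (-42 + Y)²)*B(-20)) = 1/((2852 + (-42 + 14)²)*(15 + 3*(-20))) = 1/((2852 + (-28)²)*(15 - 60)) = 1/((2852 + 784)*(-45)) = -1/45/3636 = (1/3636)*(-1/45) = -1/163620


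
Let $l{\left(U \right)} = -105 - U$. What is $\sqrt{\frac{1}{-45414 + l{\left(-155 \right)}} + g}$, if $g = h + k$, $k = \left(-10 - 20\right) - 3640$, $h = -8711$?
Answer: $\frac{i \sqrt{6369691759585}}{22682} \approx 111.27 i$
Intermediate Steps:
$k = -3670$ ($k = \left(-10 - 20\right) - 3640 = -30 - 3640 = -3670$)
$g = -12381$ ($g = -8711 - 3670 = -12381$)
$\sqrt{\frac{1}{-45414 + l{\left(-155 \right)}} + g} = \sqrt{\frac{1}{-45414 - -50} - 12381} = \sqrt{\frac{1}{-45414 + \left(-105 + 155\right)} - 12381} = \sqrt{\frac{1}{-45414 + 50} - 12381} = \sqrt{\frac{1}{-45364} - 12381} = \sqrt{- \frac{1}{45364} - 12381} = \sqrt{- \frac{561651685}{45364}} = \frac{i \sqrt{6369691759585}}{22682}$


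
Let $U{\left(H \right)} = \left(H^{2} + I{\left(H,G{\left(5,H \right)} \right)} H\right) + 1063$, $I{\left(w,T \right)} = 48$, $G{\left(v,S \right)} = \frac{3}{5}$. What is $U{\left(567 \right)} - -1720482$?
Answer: $2070250$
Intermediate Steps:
$G{\left(v,S \right)} = \frac{3}{5}$ ($G{\left(v,S \right)} = 3 \cdot \frac{1}{5} = \frac{3}{5}$)
$U{\left(H \right)} = 1063 + H^{2} + 48 H$ ($U{\left(H \right)} = \left(H^{2} + 48 H\right) + 1063 = 1063 + H^{2} + 48 H$)
$U{\left(567 \right)} - -1720482 = \left(1063 + 567^{2} + 48 \cdot 567\right) - -1720482 = \left(1063 + 321489 + 27216\right) + 1720482 = 349768 + 1720482 = 2070250$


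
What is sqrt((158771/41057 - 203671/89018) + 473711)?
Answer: sqrt(6327687280217264879137042)/3654812026 ≈ 688.27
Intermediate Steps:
sqrt((158771/41057 - 203671/89018) + 473711) = sqrt(5771356631/3654812026 + 473711) = sqrt(1731330431005117/3654812026) = sqrt(6327687280217264879137042)/3654812026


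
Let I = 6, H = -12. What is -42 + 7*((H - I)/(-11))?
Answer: -336/11 ≈ -30.545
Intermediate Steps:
-42 + 7*((H - I)/(-11)) = -42 + 7*((-12 - 1*6)/(-11)) = -42 + 7*((-12 - 6)*(-1/11)) = -42 + 7*(-18*(-1/11)) = -42 + 7*(18/11) = -42 + 126/11 = -336/11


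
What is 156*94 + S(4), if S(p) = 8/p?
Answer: 14666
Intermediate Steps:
156*94 + S(4) = 156*94 + 8/4 = 14664 + 8*(¼) = 14664 + 2 = 14666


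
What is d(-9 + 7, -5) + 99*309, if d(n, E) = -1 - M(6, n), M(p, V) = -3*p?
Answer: 30608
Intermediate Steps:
d(n, E) = 17 (d(n, E) = -1 - (-3)*6 = -1 - 1*(-18) = -1 + 18 = 17)
d(-9 + 7, -5) + 99*309 = 17 + 99*309 = 17 + 30591 = 30608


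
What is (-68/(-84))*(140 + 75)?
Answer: 3655/21 ≈ 174.05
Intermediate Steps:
(-68/(-84))*(140 + 75) = -68*(-1/84)*215 = (17/21)*215 = 3655/21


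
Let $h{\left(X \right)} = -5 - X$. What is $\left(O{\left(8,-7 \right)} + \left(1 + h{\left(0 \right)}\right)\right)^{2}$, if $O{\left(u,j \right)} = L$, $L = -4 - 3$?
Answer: $121$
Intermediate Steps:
$L = -7$
$O{\left(u,j \right)} = -7$
$\left(O{\left(8,-7 \right)} + \left(1 + h{\left(0 \right)}\right)\right)^{2} = \left(-7 + \left(1 - 5\right)\right)^{2} = \left(-7 - 4\right)^{2} = \left(-11\right)^{2} = 121$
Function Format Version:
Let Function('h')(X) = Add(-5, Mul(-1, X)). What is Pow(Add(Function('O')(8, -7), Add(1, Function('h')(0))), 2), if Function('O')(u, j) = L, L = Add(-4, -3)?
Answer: 121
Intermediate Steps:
L = -7
Function('O')(u, j) = -7
Pow(Add(Function('O')(8, -7), Add(1, Function('h')(0))), 2) = Pow(Add(-7, Add(1, Add(-5, Mul(-1, 0)))), 2) = Pow(Add(-7, Add(1, Add(-5, 0))), 2) = Pow(Add(-7, Add(1, -5)), 2) = Pow(Add(-7, -4), 2) = Pow(-11, 2) = 121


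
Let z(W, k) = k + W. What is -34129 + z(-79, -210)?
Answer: -34418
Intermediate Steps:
z(W, k) = W + k
-34129 + z(-79, -210) = -34129 + (-79 - 210) = -34129 - 289 = -34418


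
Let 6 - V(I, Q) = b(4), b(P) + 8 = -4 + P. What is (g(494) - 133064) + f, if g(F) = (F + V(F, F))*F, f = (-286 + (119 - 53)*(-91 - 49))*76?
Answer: -606088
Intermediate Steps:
b(P) = -12 + P (b(P) = -8 + (-4 + P) = -12 + P)
V(I, Q) = 14 (V(I, Q) = 6 - (-12 + 4) = 6 - 1*(-8) = 6 + 8 = 14)
f = -723976 (f = (-286 + 66*(-140))*76 = (-286 - 9240)*76 = -9526*76 = -723976)
g(F) = F*(14 + F) (g(F) = (F + 14)*F = (14 + F)*F = F*(14 + F))
(g(494) - 133064) + f = (494*(14 + 494) - 133064) - 723976 = (494*508 - 133064) - 723976 = (250952 - 133064) - 723976 = 117888 - 723976 = -606088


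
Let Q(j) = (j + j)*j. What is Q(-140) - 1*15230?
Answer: 23970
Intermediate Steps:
Q(j) = 2*j**2 (Q(j) = (2*j)*j = 2*j**2)
Q(-140) - 1*15230 = 2*(-140)**2 - 1*15230 = 2*19600 - 15230 = 39200 - 15230 = 23970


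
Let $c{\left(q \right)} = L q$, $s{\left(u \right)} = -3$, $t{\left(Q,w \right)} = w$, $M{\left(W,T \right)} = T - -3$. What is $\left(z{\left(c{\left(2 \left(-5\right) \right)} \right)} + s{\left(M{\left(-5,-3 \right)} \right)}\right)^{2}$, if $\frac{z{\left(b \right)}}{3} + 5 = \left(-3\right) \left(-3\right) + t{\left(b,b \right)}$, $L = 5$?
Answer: $19881$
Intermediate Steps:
$M{\left(W,T \right)} = 3 + T$ ($M{\left(W,T \right)} = T + 3 = 3 + T$)
$c{\left(q \right)} = 5 q$
$z{\left(b \right)} = 12 + 3 b$ ($z{\left(b \right)} = -15 + 3 \left(\left(-3\right) \left(-3\right) + b\right) = -15 + 3 \left(9 + b\right) = -15 + \left(27 + 3 b\right) = 12 + 3 b$)
$\left(z{\left(c{\left(2 \left(-5\right) \right)} \right)} + s{\left(M{\left(-5,-3 \right)} \right)}\right)^{2} = \left(\left(12 + 3 \cdot 5 \cdot 2 \left(-5\right)\right) - 3\right)^{2} = \left(\left(12 + 3 \cdot 5 \left(-10\right)\right) - 3\right)^{2} = \left(\left(12 + 3 \left(-50\right)\right) - 3\right)^{2} = \left(\left(12 - 150\right) - 3\right)^{2} = \left(-138 - 3\right)^{2} = \left(-141\right)^{2} = 19881$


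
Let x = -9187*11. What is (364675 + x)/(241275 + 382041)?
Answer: 131809/311658 ≈ 0.42293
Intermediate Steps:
x = -101057
(364675 + x)/(241275 + 382041) = (364675 - 101057)/(241275 + 382041) = 263618/623316 = 263618*(1/623316) = 131809/311658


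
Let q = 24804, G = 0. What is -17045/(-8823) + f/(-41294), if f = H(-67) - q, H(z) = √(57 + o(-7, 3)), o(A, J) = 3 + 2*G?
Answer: 461350961/182168481 - √15/20647 ≈ 2.5324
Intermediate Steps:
o(A, J) = 3 (o(A, J) = 3 + 2*0 = 3 + 0 = 3)
H(z) = 2*√15 (H(z) = √(57 + 3) = √60 = 2*√15)
f = -24804 + 2*√15 (f = 2*√15 - 1*24804 = 2*√15 - 24804 = -24804 + 2*√15 ≈ -24796.)
-17045/(-8823) + f/(-41294) = -17045/(-8823) + (-24804 + 2*√15)/(-41294) = -17045*(-1/8823) + (-24804 + 2*√15)*(-1/41294) = 17045/8823 + (12402/20647 - √15/20647) = 461350961/182168481 - √15/20647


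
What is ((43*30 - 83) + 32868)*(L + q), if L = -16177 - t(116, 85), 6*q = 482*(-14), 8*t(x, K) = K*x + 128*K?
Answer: -4067362375/6 ≈ -6.7789e+8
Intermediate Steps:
t(x, K) = 16*K + K*x/8 (t(x, K) = (K*x + 128*K)/8 = (128*K + K*x)/8 = 16*K + K*x/8)
q = -3374/3 (q = (482*(-14))/6 = (1/6)*(-6748) = -3374/3 ≈ -1124.7)
L = -37539/2 (L = -16177 - 85*(128 + 116)/8 = -16177 - 85*244/8 = -16177 - 1*5185/2 = -16177 - 5185/2 = -37539/2 ≈ -18770.)
((43*30 - 83) + 32868)*(L + q) = ((43*30 - 83) + 32868)*(-37539/2 - 3374/3) = ((1290 - 83) + 32868)*(-119365/6) = (1207 + 32868)*(-119365/6) = 34075*(-119365/6) = -4067362375/6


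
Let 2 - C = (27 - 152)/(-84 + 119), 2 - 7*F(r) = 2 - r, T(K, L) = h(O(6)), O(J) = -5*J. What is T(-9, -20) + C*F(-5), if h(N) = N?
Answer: -1665/49 ≈ -33.980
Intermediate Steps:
T(K, L) = -30 (T(K, L) = -5*6 = -30)
F(r) = r/7 (F(r) = 2/7 - (2 - r)/7 = 2/7 + (-2/7 + r/7) = r/7)
C = 39/7 (C = 2 - (27 - 152)/(-84 + 119) = 2 - (-125)/35 = 2 - 1*(-25/7) = 2 + 25/7 = 39/7 ≈ 5.5714)
T(-9, -20) + C*F(-5) = -30 + 39*((1/7)*(-5))/7 = -30 + (39/7)*(-5/7) = -30 - 195/49 = -1665/49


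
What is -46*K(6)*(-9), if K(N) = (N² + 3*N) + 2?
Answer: 23184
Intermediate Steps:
K(N) = 2 + N² + 3*N
-46*K(6)*(-9) = -46*(2 + 6² + 3*6)*(-9) = -46*(2 + 36 + 18)*(-9) = -46*56*(-9) = -2576*(-9) = 23184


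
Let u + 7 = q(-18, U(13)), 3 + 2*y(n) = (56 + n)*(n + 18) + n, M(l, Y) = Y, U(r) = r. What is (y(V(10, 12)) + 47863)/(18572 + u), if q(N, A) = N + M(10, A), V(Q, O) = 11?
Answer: 97677/37120 ≈ 2.6314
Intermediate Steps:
y(n) = -3/2 + n/2 + (18 + n)*(56 + n)/2 (y(n) = -3/2 + ((56 + n)*(n + 18) + n)/2 = -3/2 + ((56 + n)*(18 + n) + n)/2 = -3/2 + ((18 + n)*(56 + n) + n)/2 = -3/2 + (n + (18 + n)*(56 + n))/2 = -3/2 + (n/2 + (18 + n)*(56 + n)/2) = -3/2 + n/2 + (18 + n)*(56 + n)/2)
q(N, A) = A + N (q(N, A) = N + A = A + N)
u = -12 (u = -7 + (13 - 18) = -7 - 5 = -12)
(y(V(10, 12)) + 47863)/(18572 + u) = ((1005/2 + (½)*11² + (75/2)*11) + 47863)/(18572 - 12) = ((1005/2 + (½)*121 + 825/2) + 47863)/18560 = ((1005/2 + 121/2 + 825/2) + 47863)*(1/18560) = (1951/2 + 47863)*(1/18560) = (97677/2)*(1/18560) = 97677/37120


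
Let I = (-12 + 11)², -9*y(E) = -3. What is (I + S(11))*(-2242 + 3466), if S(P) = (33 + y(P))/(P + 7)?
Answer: 10472/3 ≈ 3490.7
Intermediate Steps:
y(E) = ⅓ (y(E) = -⅑*(-3) = ⅓)
I = 1 (I = (-1)² = 1)
S(P) = 100/(3*(7 + P)) (S(P) = (33 + ⅓)/(P + 7) = 100/(3*(7 + P)))
(I + S(11))*(-2242 + 3466) = (1 + 100/(3*(7 + 11)))*(-2242 + 3466) = (1 + (100/3)/18)*1224 = (1 + (100/3)*(1/18))*1224 = (1 + 50/27)*1224 = (77/27)*1224 = 10472/3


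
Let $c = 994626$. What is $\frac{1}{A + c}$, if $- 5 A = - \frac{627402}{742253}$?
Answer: $\frac{3711265}{3691321289292} \approx 1.0054 \cdot 10^{-6}$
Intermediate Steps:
$A = \frac{627402}{3711265}$ ($A = - \frac{\left(-627402\right) \frac{1}{742253}}{5} = \left(- \frac{1}{5}\right) \left(- \frac{627402}{742253}\right) = \frac{627402}{3711265} \approx 0.16905$)
$\frac{1}{A + c} = \frac{1}{\frac{627402}{3711265} + 994626} = \frac{1}{\frac{3691321289292}{3711265}} = \frac{3711265}{3691321289292}$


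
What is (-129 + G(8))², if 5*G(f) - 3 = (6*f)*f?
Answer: 66564/25 ≈ 2662.6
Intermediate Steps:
G(f) = ⅗ + 6*f²/5 (G(f) = ⅗ + ((6*f)*f)/5 = ⅗ + (6*f²)/5 = ⅗ + 6*f²/5)
(-129 + G(8))² = (-129 + (⅗ + (6/5)*8²))² = (-129 + (⅗ + (6/5)*64))² = (-129 + (⅗ + 384/5))² = (-129 + 387/5)² = (-258/5)² = 66564/25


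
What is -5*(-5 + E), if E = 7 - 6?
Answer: 20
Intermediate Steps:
E = 1
-5*(-5 + E) = -5*(-5 + 1) = -5*(-4) = 20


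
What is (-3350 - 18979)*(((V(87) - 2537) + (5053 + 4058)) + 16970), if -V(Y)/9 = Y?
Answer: -508230369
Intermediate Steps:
V(Y) = -9*Y
(-3350 - 18979)*(((V(87) - 2537) + (5053 + 4058)) + 16970) = (-3350 - 18979)*(((-9*87 - 2537) + (5053 + 4058)) + 16970) = -22329*(((-783 - 2537) + 9111) + 16970) = -22329*((-3320 + 9111) + 16970) = -22329*(5791 + 16970) = -22329*22761 = -508230369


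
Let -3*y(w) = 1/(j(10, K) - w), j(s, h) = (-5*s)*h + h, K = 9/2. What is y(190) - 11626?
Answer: -28634836/2463 ≈ -11626.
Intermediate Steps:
K = 9/2 (K = 9*(1/2) = 9/2 ≈ 4.5000)
j(s, h) = h - 5*h*s (j(s, h) = -5*h*s + h = h - 5*h*s)
y(w) = -1/(3*(-441/2 - w)) (y(w) = -1/(3*(9*(1 - 5*10)/2 - w)) = -1/(3*(9*(1 - 50)/2 - w)) = -1/(3*((9/2)*(-49) - w)) = -1/(3*(-441/2 - w)))
y(190) - 11626 = 2/(3*(441 + 2*190)) - 11626 = 2/(3*(441 + 380)) - 11626 = (2/3)/821 - 11626 = (2/3)*(1/821) - 11626 = 2/2463 - 11626 = -28634836/2463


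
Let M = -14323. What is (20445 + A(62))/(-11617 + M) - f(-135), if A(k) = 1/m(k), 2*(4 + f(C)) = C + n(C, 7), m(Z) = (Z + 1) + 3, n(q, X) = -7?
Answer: 127053629/1712040 ≈ 74.212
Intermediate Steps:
m(Z) = 4 + Z (m(Z) = (1 + Z) + 3 = 4 + Z)
f(C) = -15/2 + C/2 (f(C) = -4 + (C - 7)/2 = -4 + (-7 + C)/2 = -4 + (-7/2 + C/2) = -15/2 + C/2)
A(k) = 1/(4 + k)
(20445 + A(62))/(-11617 + M) - f(-135) = (20445 + 1/(4 + 62))/(-11617 - 14323) - (-15/2 + (½)*(-135)) = (20445 + 1/66)/(-25940) - (-15/2 - 135/2) = (20445 + 1/66)*(-1/25940) - 1*(-75) = (1349371/66)*(-1/25940) + 75 = -1349371/1712040 + 75 = 127053629/1712040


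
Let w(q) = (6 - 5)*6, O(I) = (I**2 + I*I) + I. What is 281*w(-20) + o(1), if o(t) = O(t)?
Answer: 1689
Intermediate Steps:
O(I) = I + 2*I**2 (O(I) = (I**2 + I**2) + I = 2*I**2 + I = I + 2*I**2)
o(t) = t*(1 + 2*t)
w(q) = 6 (w(q) = 1*6 = 6)
281*w(-20) + o(1) = 281*6 + 1*(1 + 2*1) = 1686 + 1*(1 + 2) = 1686 + 1*3 = 1686 + 3 = 1689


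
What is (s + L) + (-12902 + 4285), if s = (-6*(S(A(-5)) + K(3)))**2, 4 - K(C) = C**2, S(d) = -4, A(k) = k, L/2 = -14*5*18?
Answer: -8221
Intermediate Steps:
L = -2520 (L = 2*(-14*5*18) = 2*(-70*18) = 2*(-1260) = -2520)
K(C) = 4 - C**2
s = 2916 (s = (-6*(-4 + (4 - 1*3**2)))**2 = (-6*(-4 + (4 - 1*9)))**2 = (-6*(-4 + (4 - 9)))**2 = (-6*(-4 - 5))**2 = (-6*(-9))**2 = 54**2 = 2916)
(s + L) + (-12902 + 4285) = (2916 - 2520) + (-12902 + 4285) = 396 - 8617 = -8221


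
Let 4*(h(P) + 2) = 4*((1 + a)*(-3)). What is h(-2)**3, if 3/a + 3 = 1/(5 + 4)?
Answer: -117649/17576 ≈ -6.6937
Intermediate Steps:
a = -27/26 (a = 3/(-3 + 1/(5 + 4)) = 3/(-3 + 1/9) = 3/(-26/9) = 3*(-9/26) = -27/26 ≈ -1.0385)
h(P) = -49/26 (h(P) = -2 + (4*((1 - 27/26)*(-3)))/4 = -2 + (4*(-1/26*(-3)))/4 = -2 + (4*(3/26))/4 = -2 + (1/4)*(6/13) = -2 + 3/26 = -49/26)
h(-2)**3 = (-49/26)**3 = -117649/17576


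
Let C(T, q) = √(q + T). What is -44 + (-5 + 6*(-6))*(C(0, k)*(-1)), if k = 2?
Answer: -44 + 41*√2 ≈ 13.983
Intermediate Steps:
C(T, q) = √(T + q)
-44 + (-5 + 6*(-6))*(C(0, k)*(-1)) = -44 + (-5 + 6*(-6))*(√(0 + 2)*(-1)) = -44 + (-5 - 36)*(√2*(-1)) = -44 - (-41)*√2 = -44 + 41*√2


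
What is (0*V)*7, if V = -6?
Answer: 0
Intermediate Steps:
(0*V)*7 = (0*(-6))*7 = 0*7 = 0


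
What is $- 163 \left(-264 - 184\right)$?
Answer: $73024$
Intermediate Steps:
$- 163 \left(-264 - 184\right) = \left(-163\right) \left(-448\right) = 73024$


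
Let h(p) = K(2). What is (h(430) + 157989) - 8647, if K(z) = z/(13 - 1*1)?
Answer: 896053/6 ≈ 1.4934e+5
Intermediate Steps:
K(z) = z/12 (K(z) = z/(13 - 1) = z/12)
h(p) = 1/6 (h(p) = (1/12)*2 = 1/6)
(h(430) + 157989) - 8647 = (1/6 + 157989) - 8647 = 947935/6 - 8647 = 896053/6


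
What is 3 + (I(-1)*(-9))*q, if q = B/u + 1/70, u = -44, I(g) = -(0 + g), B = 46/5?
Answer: 366/77 ≈ 4.7533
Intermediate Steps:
B = 46/5 (B = 46*(1/5) = 46/5 ≈ 9.2000)
I(g) = -g
q = -15/77 (q = (46/5)/(-44) + 1/70 = (46/5)*(-1/44) + 1*(1/70) = -23/110 + 1/70 = -15/77 ≈ -0.19481)
3 + (I(-1)*(-9))*q = 3 + (-1*(-1)*(-9))*(-15/77) = 3 + (1*(-9))*(-15/77) = 3 - 9*(-15/77) = 3 + 135/77 = 366/77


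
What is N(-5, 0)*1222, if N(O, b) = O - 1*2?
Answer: -8554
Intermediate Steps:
N(O, b) = -2 + O (N(O, b) = O - 2 = -2 + O)
N(-5, 0)*1222 = (-2 - 5)*1222 = -7*1222 = -8554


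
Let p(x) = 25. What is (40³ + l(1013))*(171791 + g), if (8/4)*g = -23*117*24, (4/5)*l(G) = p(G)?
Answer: 35729181375/4 ≈ 8.9323e+9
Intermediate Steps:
l(G) = 125/4 (l(G) = (5/4)*25 = 125/4)
g = -32292 (g = (-23*117*24)/2 = (-2691*24)/2 = (½)*(-64584) = -32292)
(40³ + l(1013))*(171791 + g) = (40³ + 125/4)*(171791 - 32292) = (64000 + 125/4)*139499 = (256125/4)*139499 = 35729181375/4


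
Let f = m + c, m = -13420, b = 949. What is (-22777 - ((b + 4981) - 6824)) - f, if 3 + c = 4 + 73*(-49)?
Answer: -4887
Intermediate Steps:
c = -3576 (c = -3 + (4 + 73*(-49)) = -3 + (4 - 3577) = -3 - 3573 = -3576)
f = -16996 (f = -13420 - 3576 = -16996)
(-22777 - ((b + 4981) - 6824)) - f = (-22777 - ((949 + 4981) - 6824)) - 1*(-16996) = (-22777 - (5930 - 6824)) + 16996 = (-22777 - 1*(-894)) + 16996 = (-22777 + 894) + 16996 = -21883 + 16996 = -4887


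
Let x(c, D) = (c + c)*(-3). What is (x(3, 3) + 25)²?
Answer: 49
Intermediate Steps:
x(c, D) = -6*c (x(c, D) = (2*c)*(-3) = -6*c)
(x(3, 3) + 25)² = (-6*3 + 25)² = (-18 + 25)² = 7² = 49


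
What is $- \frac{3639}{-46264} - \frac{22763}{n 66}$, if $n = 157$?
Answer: $- \frac{507700057}{239693784} \approx -2.1181$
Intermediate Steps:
$- \frac{3639}{-46264} - \frac{22763}{n 66} = - \frac{3639}{-46264} - \frac{22763}{157 \cdot 66} = \left(-3639\right) \left(- \frac{1}{46264}\right) - \frac{22763}{10362} = \frac{3639}{46264} - \frac{22763}{10362} = - \frac{507700057}{239693784}$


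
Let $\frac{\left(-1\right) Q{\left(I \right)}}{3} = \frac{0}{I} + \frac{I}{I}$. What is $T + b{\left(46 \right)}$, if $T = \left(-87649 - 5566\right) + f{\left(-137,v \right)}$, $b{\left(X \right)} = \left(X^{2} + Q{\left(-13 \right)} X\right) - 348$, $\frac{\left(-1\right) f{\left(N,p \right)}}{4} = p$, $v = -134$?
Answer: $-91049$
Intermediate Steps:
$Q{\left(I \right)} = -3$ ($Q{\left(I \right)} = - 3 \left(\frac{0}{I} + \frac{I}{I}\right) = - 3 \left(0 + 1\right) = \left(-3\right) 1 = -3$)
$f{\left(N,p \right)} = - 4 p$
$b{\left(X \right)} = -348 + X^{2} - 3 X$ ($b{\left(X \right)} = \left(X^{2} - 3 X\right) - 348 = -348 + X^{2} - 3 X$)
$T = -92679$ ($T = \left(-87649 - 5566\right) - -536 = -93215 + 536 = -92679$)
$T + b{\left(46 \right)} = -92679 - \left(486 - 2116\right) = -92679 - -1630 = -92679 + 1630 = -91049$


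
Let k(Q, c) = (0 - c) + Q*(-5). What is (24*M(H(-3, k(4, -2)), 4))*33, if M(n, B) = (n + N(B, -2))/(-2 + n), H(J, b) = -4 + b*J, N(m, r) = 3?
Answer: 1749/2 ≈ 874.50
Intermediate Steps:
k(Q, c) = -c - 5*Q
H(J, b) = -4 + J*b
M(n, B) = (3 + n)/(-2 + n) (M(n, B) = (n + 3)/(-2 + n) = (3 + n)/(-2 + n))
(24*M(H(-3, k(4, -2)), 4))*33 = (24*((3 + (-4 - 3*(-1*(-2) - 5*4)))/(-2 + (-4 - 3*(-1*(-2) - 5*4)))))*33 = (24*((3 + (-4 - 3*(2 - 20)))/(-2 + (-4 - 3*(2 - 20)))))*33 = (24*((3 + (-4 - 3*(-18)))/(-2 + (-4 - 3*(-18)))))*33 = (24*((3 + (-4 + 54))/(-2 + (-4 + 54))))*33 = (24*((3 + 50)/(-2 + 50)))*33 = (24*(53/48))*33 = (53/2)*33 = 1749/2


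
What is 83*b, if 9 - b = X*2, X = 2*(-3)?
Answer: 1743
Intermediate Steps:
X = -6
b = 21 (b = 9 - (-6)*2 = 9 - 1*(-12) = 9 + 12 = 21)
83*b = 83*21 = 1743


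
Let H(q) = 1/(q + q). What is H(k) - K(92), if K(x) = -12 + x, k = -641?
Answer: -102561/1282 ≈ -80.001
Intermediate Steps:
H(q) = 1/(2*q)
H(k) - K(92) = (½)/(-641) - (-12 + 92) = (½)*(-1/641) - 1*80 = -1/1282 - 80 = -102561/1282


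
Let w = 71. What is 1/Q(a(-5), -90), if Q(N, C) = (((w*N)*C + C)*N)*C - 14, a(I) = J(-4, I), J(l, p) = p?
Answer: 1/14336986 ≈ 6.9750e-8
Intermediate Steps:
a(I) = I
Q(N, C) = -14 + C*N*(C + 71*C*N) (Q(N, C) = (((71*N)*C + C)*N)*C - 14 = ((71*C*N + C)*N)*C - 14 = ((C + 71*C*N)*N)*C - 14 = (N*(C + 71*C*N))*C - 14 = C*N*(C + 71*C*N) - 14 = -14 + C*N*(C + 71*C*N))
1/Q(a(-5), -90) = 1/(-14 - 5*(-90)**2 + 71*(-90)**2*(-5)**2) = 1/(-14 - 5*8100 + 71*8100*25) = 1/(-14 - 40500 + 14377500) = 1/14336986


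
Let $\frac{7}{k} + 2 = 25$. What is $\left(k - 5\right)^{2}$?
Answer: $\frac{11664}{529} \approx 22.049$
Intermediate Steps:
$k = \frac{7}{23}$ ($k = \frac{7}{-2 + 25} = \frac{7}{23} \approx 0.30435$)
$\left(k - 5\right)^{2} = \left(\frac{7}{23} - 5\right)^{2} = \left(- \frac{108}{23}\right)^{2} = \frac{11664}{529}$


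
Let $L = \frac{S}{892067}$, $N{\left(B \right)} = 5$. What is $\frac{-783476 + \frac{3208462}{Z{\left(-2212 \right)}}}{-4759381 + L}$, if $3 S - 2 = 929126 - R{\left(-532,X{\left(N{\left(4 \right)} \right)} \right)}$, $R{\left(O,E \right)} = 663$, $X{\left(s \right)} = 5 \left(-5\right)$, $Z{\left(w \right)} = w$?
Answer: $\frac{2323286860278087}{14087187545006296} \approx 0.16492$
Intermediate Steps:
$X{\left(s \right)} = -25$
$S = \frac{928465}{3}$ ($S = \frac{2}{3} + \frac{929126 - 663}{3} = \frac{2}{3} + \frac{1}{3} \cdot 928463 = \frac{2}{3} + \frac{928463}{3} = \frac{928465}{3} \approx 3.0949 \cdot 10^{5}$)
$L = \frac{928465}{2676201}$ ($L = \frac{928465}{3 \cdot 892067} = \frac{928465}{3} \cdot \frac{1}{892067} = \frac{928465}{2676201} \approx 0.34693$)
$\frac{-783476 + \frac{3208462}{Z{\left(-2212 \right)}}}{-4759381 + L} = \frac{-783476 + \frac{3208462}{-2212}}{-4759381 + \frac{928465}{2676201}} = \frac{-783476 + 3208462 \left(- \frac{1}{2212}\right)}{- \frac{12737059263116}{2676201}} = \left(-783476 - \frac{1604231}{1106}\right) \left(- \frac{2676201}{12737059263116}\right) = \left(- \frac{868128687}{1106}\right) \left(- \frac{2676201}{12737059263116}\right) = \frac{2323286860278087}{14087187545006296}$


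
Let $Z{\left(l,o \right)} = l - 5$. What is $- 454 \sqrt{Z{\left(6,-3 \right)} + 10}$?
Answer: $- 454 \sqrt{11} \approx -1505.7$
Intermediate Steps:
$Z{\left(l,o \right)} = -5 + l$
$- 454 \sqrt{Z{\left(6,-3 \right)} + 10} = - 454 \sqrt{\left(-5 + 6\right) + 10} = - 454 \sqrt{1 + 10} = - 454 \sqrt{11}$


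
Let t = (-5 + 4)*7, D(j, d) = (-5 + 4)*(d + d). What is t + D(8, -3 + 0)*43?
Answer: 251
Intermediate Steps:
D(j, d) = -2*d
t = -7 (t = -1*7 = -7)
t + D(8, -3 + 0)*43 = -7 - 2*(-3 + 0)*43 = -7 - 2*(-3)*43 = -7 + 6*43 = -7 + 258 = 251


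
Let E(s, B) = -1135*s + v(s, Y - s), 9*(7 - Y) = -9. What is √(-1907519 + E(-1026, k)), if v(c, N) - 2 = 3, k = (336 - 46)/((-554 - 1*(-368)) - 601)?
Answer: 6*I*√20639 ≈ 861.98*I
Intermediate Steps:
Y = 8 (Y = 7 - ⅑*(-9) = 7 + 1 = 8)
k = -290/787 (k = 290/((-554 + 368) - 601) = 290/(-186 - 601) = 290/(-787) = 290*(-1/787) = -290/787 ≈ -0.36849)
v(c, N) = 5 (v(c, N) = 2 + 3 = 5)
E(s, B) = 5 - 1135*s (E(s, B) = -1135*s + 5 = 5 - 1135*s)
√(-1907519 + E(-1026, k)) = √(-1907519 + (5 - 1135*(-1026))) = √(-1907519 + (5 + 1164510)) = √(-1907519 + 1164515) = √(-743004) = 6*I*√20639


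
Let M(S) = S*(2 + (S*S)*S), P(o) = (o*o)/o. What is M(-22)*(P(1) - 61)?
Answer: -14052720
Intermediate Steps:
P(o) = o (P(o) = o²/o = o)
M(S) = S*(2 + S³) (M(S) = S*(2 + S²*S) = S*(2 + S³))
M(-22)*(P(1) - 61) = (-22*(2 + (-22)³))*(1 - 61) = -22*(2 - 10648)*(-60) = -22*(-10646)*(-60) = 234212*(-60) = -14052720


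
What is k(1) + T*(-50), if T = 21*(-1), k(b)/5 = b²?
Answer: 1055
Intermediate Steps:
k(b) = 5*b²
T = -21
k(1) + T*(-50) = 5*1² - 21*(-50) = 5*1 + 1050 = 5 + 1050 = 1055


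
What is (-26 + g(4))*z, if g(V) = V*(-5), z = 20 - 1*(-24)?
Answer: -2024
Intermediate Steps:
z = 44 (z = 20 + 24 = 44)
g(V) = -5*V
(-26 + g(4))*z = (-26 - 5*4)*44 = (-26 - 20)*44 = -46*44 = -2024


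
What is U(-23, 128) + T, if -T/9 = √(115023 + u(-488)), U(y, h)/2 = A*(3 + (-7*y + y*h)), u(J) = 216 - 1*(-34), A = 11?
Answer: -61160 - 9*√115273 ≈ -64216.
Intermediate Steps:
u(J) = 250 (u(J) = 216 + 34 = 250)
U(y, h) = 66 - 154*y + 22*h*y (U(y, h) = 2*(11*(3 + (-7*y + y*h))) = 2*(11*(3 + (-7*y + h*y))) = 2*(11*(3 - 7*y + h*y)) = 2*(33 - 77*y + 11*h*y) = 66 - 154*y + 22*h*y)
T = -9*√115273 (T = -9*√(115023 + 250) = -9*√115273 ≈ -3055.7)
U(-23, 128) + T = (66 - 154*(-23) + 22*128*(-23)) - 9*√115273 = (66 + 3542 - 64768) - 9*√115273 = -61160 - 9*√115273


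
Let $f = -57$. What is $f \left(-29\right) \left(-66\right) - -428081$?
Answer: $318983$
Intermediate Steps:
$f \left(-29\right) \left(-66\right) - -428081 = \left(-57\right) \left(-29\right) \left(-66\right) - -428081 = 1653 \left(-66\right) + 428081 = -109098 + 428081 = 318983$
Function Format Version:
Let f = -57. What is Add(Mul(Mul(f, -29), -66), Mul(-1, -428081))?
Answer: 318983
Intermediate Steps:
Add(Mul(Mul(f, -29), -66), Mul(-1, -428081)) = Add(Mul(Mul(-57, -29), -66), Mul(-1, -428081)) = Add(Mul(1653, -66), 428081) = Add(-109098, 428081) = 318983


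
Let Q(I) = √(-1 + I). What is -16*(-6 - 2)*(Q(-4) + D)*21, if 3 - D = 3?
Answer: 2688*I*√5 ≈ 6010.5*I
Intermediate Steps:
D = 0 (D = 3 - 1*3 = 3 - 3 = 0)
-16*(-6 - 2)*(Q(-4) + D)*21 = -16*(-6 - 2)*(√(-1 - 4) + 0)*21 = -(-128)*(√(-5) + 0)*21 = -(-128)*(I*√5 + 0)*21 = -(-128)*I*√5*21 = (128*I*√5)*21 = 2688*I*√5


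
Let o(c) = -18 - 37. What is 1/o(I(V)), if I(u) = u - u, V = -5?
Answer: -1/55 ≈ -0.018182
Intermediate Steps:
I(u) = 0
o(c) = -55
1/o(I(V)) = 1/(-55) = -1/55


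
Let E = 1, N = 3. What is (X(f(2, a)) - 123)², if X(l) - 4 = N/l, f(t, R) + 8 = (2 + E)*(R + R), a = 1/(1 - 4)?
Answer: 1423249/100 ≈ 14232.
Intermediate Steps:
a = -⅓ (a = 1/(-3) = -⅓ ≈ -0.33333)
f(t, R) = -8 + 6*R (f(t, R) = -8 + (2 + 1)*(R + R) = -8 + 3*(2*R) = -8 + 6*R)
X(l) = 4 + 3/l
(X(f(2, a)) - 123)² = ((4 + 3/(-8 + 6*(-⅓))) - 123)² = ((4 + 3/(-8 - 2)) - 123)² = ((4 + 3/(-10)) - 123)² = ((4 + 3*(-⅒)) - 123)² = ((4 - 3/10) - 123)² = (37/10 - 123)² = (-1193/10)² = 1423249/100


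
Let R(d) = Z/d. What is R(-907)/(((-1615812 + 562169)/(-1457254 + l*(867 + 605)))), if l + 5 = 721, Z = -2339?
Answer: 943323378/955654201 ≈ 0.98710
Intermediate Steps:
R(d) = -2339/d
l = 716 (l = -5 + 721 = 716)
R(-907)/(((-1615812 + 562169)/(-1457254 + l*(867 + 605)))) = (-2339/(-907))/(((-1615812 + 562169)/(-1457254 + 716*(867 + 605)))) = (-2339*(-1/907))/((-1053643/(-1457254 + 716*1472))) = 2339/(907*((-1053643/(-1457254 + 1053952)))) = 2339/(907*((-1053643/(-403302)))) = 2339/(907*((-1053643*(-1/403302)))) = 2339/(907*(1053643/403302)) = (2339/907)*(403302/1053643) = 943323378/955654201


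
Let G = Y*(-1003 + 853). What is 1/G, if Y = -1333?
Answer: 1/199950 ≈ 5.0013e-6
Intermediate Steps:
G = 199950 (G = -1333*(-1003 + 853) = -1333*(-150) = 199950)
1/G = 1/199950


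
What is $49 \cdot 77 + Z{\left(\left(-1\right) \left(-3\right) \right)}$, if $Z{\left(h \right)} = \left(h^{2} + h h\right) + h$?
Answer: $3794$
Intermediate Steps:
$Z{\left(h \right)} = h + 2 h^{2}$ ($Z{\left(h \right)} = \left(h^{2} + h^{2}\right) + h = 2 h^{2} + h = h + 2 h^{2}$)
$49 \cdot 77 + Z{\left(\left(-1\right) \left(-3\right) \right)} = 49 \cdot 77 + \left(-1\right) \left(-3\right) \left(1 + 2 \left(\left(-1\right) \left(-3\right)\right)\right) = 3773 + 3 \left(1 + 2 \cdot 3\right) = 3773 + 3 \left(1 + 6\right) = 3773 + 3 \cdot 7 = 3773 + 21 = 3794$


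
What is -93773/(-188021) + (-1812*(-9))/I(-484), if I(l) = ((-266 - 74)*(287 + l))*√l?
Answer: 93773/188021 - 4077*I/368390 ≈ 0.49874 - 0.011067*I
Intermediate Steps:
I(l) = √l*(-97580 - 340*l) (I(l) = (-340*(287 + l))*√l = (-97580 - 340*l)*√l = √l*(-97580 - 340*l))
-93773/(-188021) + (-1812*(-9))/I(-484) = -93773/(-188021) + (-1812*(-9))/((340*√(-484)*(-287 - 1*(-484)))) = -93773*(-1/188021) + 16308/((340*(22*I)*(-287 + 484))) = 93773/188021 + 16308/((340*(22*I)*197)) = 93773/188021 + 16308/((1473560*I)) = 93773/188021 + 16308*(-I/1473560) = 93773/188021 - 4077*I/368390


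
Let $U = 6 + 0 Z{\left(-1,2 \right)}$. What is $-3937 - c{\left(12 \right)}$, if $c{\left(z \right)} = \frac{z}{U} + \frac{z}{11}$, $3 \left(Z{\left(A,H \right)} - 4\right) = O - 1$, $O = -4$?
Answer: $- \frac{43341}{11} \approx -3940.1$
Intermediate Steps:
$Z{\left(A,H \right)} = \frac{7}{3}$ ($Z{\left(A,H \right)} = 4 + \frac{-4 - 1}{3} = 4 + \frac{1}{3} \left(-5\right) = 4 - \frac{5}{3} = \frac{7}{3}$)
$U = 6$ ($U = 6 + 0 \cdot \frac{7}{3} = 6 + 0 = 6$)
$c{\left(z \right)} = \frac{17 z}{66}$ ($c{\left(z \right)} = \frac{z}{6} + \frac{z}{11} = \frac{17 z}{66}$)
$-3937 - c{\left(12 \right)} = -3937 - \frac{17}{66} \cdot 12 = -3937 - \frac{34}{11} = - \frac{43341}{11}$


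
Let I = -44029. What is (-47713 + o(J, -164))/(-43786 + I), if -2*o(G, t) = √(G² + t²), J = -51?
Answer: 47713/87815 + √29497/175630 ≈ 0.54431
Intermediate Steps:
o(G, t) = -√(G² + t²)/2
(-47713 + o(J, -164))/(-43786 + I) = (-47713 - √((-51)² + (-164)²)/2)/(-43786 - 44029) = (-47713 - √(2601 + 26896)/2)/(-87815) = (-47713 - √29497/2)*(-1/87815) = 47713/87815 + √29497/175630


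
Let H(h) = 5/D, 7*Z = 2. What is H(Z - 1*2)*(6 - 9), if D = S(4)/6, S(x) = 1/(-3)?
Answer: 270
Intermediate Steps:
Z = 2/7 (Z = (1/7)*2 = 2/7 ≈ 0.28571)
S(x) = -1/3
D = -1/18 (D = -1/3/6 = -1/3*1/6 = -1/18 ≈ -0.055556)
H(h) = -90 (H(h) = 5/(-1/18) = 5*(-18) = -90)
H(Z - 1*2)*(6 - 9) = -90*(6 - 9) = -90*(-3) = 270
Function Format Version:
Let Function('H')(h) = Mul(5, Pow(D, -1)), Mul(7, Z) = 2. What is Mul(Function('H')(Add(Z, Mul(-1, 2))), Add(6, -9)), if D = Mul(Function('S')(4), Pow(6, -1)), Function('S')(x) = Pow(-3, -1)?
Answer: 270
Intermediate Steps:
Z = Rational(2, 7) (Z = Mul(Rational(1, 7), 2) = Rational(2, 7) ≈ 0.28571)
Function('S')(x) = Rational(-1, 3)
D = Rational(-1, 18) (D = Mul(Rational(-1, 3), Pow(6, -1)) = Mul(Rational(-1, 3), Rational(1, 6)) = Rational(-1, 18) ≈ -0.055556)
Function('H')(h) = -90 (Function('H')(h) = Mul(5, Pow(Rational(-1, 18), -1)) = Mul(5, -18) = -90)
Mul(Function('H')(Add(Z, Mul(-1, 2))), Add(6, -9)) = Mul(-90, Add(6, -9)) = Mul(-90, -3) = 270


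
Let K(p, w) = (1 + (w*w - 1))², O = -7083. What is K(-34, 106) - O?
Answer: 126254779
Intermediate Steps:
K(p, w) = w⁴ (K(p, w) = (1 + (w² - 1))² = (1 + (-1 + w²))² = (w²)² = w⁴)
K(-34, 106) - O = 106⁴ - 1*(-7083) = 126247696 + 7083 = 126254779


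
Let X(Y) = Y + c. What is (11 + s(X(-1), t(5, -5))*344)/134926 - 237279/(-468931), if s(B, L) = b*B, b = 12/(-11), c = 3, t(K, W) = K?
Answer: 348351416209/695980825166 ≈ 0.50052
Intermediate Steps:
b = -12/11 (b = 12*(-1/11) = -12/11 ≈ -1.0909)
X(Y) = 3 + Y (X(Y) = Y + 3 = 3 + Y)
s(B, L) = -12*B/11
(11 + s(X(-1), t(5, -5))*344)/134926 - 237279/(-468931) = (11 - 12*(3 - 1)/11*344)/134926 - 237279/(-468931) = (11 - 12/11*2*344)*(1/134926) - 237279*(-1/468931) = (11 - 24/11*344)*(1/134926) + 237279/468931 = (11 - 8256/11)*(1/134926) + 237279/468931 = -8135/11*1/134926 + 237279/468931 = -8135/1484186 + 237279/468931 = 348351416209/695980825166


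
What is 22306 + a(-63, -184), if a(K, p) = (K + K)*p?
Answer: 45490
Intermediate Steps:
a(K, p) = 2*K*p (a(K, p) = (2*K)*p = 2*K*p)
22306 + a(-63, -184) = 22306 + 2*(-63)*(-184) = 22306 + 23184 = 45490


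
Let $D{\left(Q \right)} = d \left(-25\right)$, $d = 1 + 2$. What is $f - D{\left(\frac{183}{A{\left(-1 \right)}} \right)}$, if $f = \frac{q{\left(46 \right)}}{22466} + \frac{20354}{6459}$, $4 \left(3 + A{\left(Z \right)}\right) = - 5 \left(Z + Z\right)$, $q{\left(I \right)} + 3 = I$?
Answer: $\frac{11340642751}{145107894} \approx 78.153$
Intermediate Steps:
$d = 3$
$q{\left(I \right)} = -3 + I$
$A{\left(Z \right)} = -3 - \frac{5 Z}{2}$ ($A{\left(Z \right)} = -3 + \frac{\left(-5\right) \left(Z + Z\right)}{4} = -3 + \frac{\left(-5\right) 2 Z}{4} = -3 + \frac{\left(-10\right) Z}{4} = -3 - \frac{5 Z}{2}$)
$D{\left(Q \right)} = -75$ ($D{\left(Q \right)} = 3 \left(-25\right) = -75$)
$f = \frac{457550701}{145107894}$ ($f = \frac{-3 + 46}{22466} + \frac{20354}{6459} = 43 \cdot \frac{1}{22466} + 20354 \cdot \frac{1}{6459} = \frac{43}{22466} + \frac{20354}{6459} = \frac{457550701}{145107894} \approx 3.1532$)
$f - D{\left(\frac{183}{A{\left(-1 \right)}} \right)} = \frac{457550701}{145107894} - -75 = \frac{457550701}{145107894} + 75 = \frac{11340642751}{145107894}$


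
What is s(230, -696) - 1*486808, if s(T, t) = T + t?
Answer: -487274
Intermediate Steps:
s(230, -696) - 1*486808 = (230 - 696) - 1*486808 = -466 - 486808 = -487274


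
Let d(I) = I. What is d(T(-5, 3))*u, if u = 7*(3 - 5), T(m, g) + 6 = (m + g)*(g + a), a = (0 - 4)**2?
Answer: 616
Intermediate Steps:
a = 16 (a = (-4)**2 = 16)
T(m, g) = -6 + (16 + g)*(g + m) (T(m, g) = -6 + (m + g)*(g + 16) = -6 + (g + m)*(16 + g) = -6 + (16 + g)*(g + m))
u = -14 (u = 7*(-2) = -14)
d(T(-5, 3))*u = (-6 + 3**2 + 16*3 + 16*(-5) + 3*(-5))*(-14) = (-6 + 9 + 48 - 80 - 15)*(-14) = -44*(-14) = 616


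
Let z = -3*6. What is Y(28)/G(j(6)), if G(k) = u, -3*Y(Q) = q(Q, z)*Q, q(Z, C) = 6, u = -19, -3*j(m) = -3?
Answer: 56/19 ≈ 2.9474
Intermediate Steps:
z = -18
j(m) = 1 (j(m) = -⅓*(-3) = 1)
Y(Q) = -2*Q
G(k) = -19
Y(28)/G(j(6)) = -2*28/(-19) = -56*(-1/19) = 56/19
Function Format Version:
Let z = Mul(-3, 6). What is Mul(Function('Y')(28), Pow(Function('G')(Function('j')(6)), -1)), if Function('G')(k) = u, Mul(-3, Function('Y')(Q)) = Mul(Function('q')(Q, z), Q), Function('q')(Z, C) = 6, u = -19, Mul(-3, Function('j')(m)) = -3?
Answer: Rational(56, 19) ≈ 2.9474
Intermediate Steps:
z = -18
Function('j')(m) = 1 (Function('j')(m) = Mul(Rational(-1, 3), -3) = 1)
Function('Y')(Q) = Mul(-2, Q) (Function('Y')(Q) = Mul(Rational(-1, 3), Mul(6, Q)) = Mul(-2, Q))
Function('G')(k) = -19
Mul(Function('Y')(28), Pow(Function('G')(Function('j')(6)), -1)) = Mul(Mul(-2, 28), Pow(-19, -1)) = Mul(-56, Rational(-1, 19)) = Rational(56, 19)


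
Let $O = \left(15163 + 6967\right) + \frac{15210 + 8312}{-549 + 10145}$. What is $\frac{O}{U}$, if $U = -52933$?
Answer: $- \frac{106191501}{253972534} \approx -0.41812$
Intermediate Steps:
$O = \frac{106191501}{4798}$ ($O = 22130 + \frac{23522}{9596} = 22130 + 23522 \cdot \frac{1}{9596} = 22130 + \frac{11761}{4798} = \frac{106191501}{4798} \approx 22132.0$)
$\frac{O}{U} = \frac{106191501}{4798 \left(-52933\right)} = \frac{106191501}{4798} \left(- \frac{1}{52933}\right) = - \frac{106191501}{253972534}$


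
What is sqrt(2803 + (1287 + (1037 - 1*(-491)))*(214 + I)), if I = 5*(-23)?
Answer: 4*sqrt(17593) ≈ 530.55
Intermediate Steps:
I = -115
sqrt(2803 + (1287 + (1037 - 1*(-491)))*(214 + I)) = sqrt(2803 + (1287 + (1037 - 1*(-491)))*(214 - 115)) = sqrt(2803 + (1287 + (1037 + 491))*99) = sqrt(2803 + (1287 + 1528)*99) = sqrt(2803 + 2815*99) = sqrt(2803 + 278685) = sqrt(281488) = 4*sqrt(17593)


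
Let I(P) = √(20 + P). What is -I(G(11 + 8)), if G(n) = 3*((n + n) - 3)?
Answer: -5*√5 ≈ -11.180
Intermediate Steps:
G(n) = -9 + 6*n (G(n) = 3*(2*n - 3) = 3*(-3 + 2*n) = -9 + 6*n)
-I(G(11 + 8)) = -√(20 + (-9 + 6*(11 + 8))) = -√(20 + (-9 + 6*19)) = -√(20 + (-9 + 114)) = -√(20 + 105) = -√125 = -5*√5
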